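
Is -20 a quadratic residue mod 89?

yes

(-20/89)
  = (69/89)    [-20 ≡ 69 mod 89]
  = (89/69)    [QR: 69 ≡ 1 mod 4, sign kept]
  = (20/69)    [89 ≡ 20 mod 69]
  = (5/69)    [69 ≡ 5 mod 8 ⇒ (2/69)^2 = +1]
  = (69/5)    [QR: 5 ≡ 1 mod 4, sign kept]
  = (4/5)    [69 ≡ 4 mod 5]
  = (1/5)    [5 ≡ 5 mod 8 ⇒ (2/5)^2 = +1]
  = 1    [(1/5) = 1]
The Legendre symbol is 1, so x^2 ≡ -20 (mod 89) has solution.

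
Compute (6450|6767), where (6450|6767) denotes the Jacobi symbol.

-1

(6450|6767)
  = (3225|6767)    [6767 ≡ 7 mod 8 ⇒ (2|6767) = +1]
  = (6767|3225)    [QR: 3225 ≡ 1 mod 4, sign kept]
  = (317|3225)    [6767 ≡ 317 mod 3225]
  = (3225|317)    [QR: 317 ≡ 1 mod 4, sign kept]
  = (55|317)    [3225 ≡ 55 mod 317]
  = (317|55)    [QR: 317 ≡ 1 mod 4, sign kept]
  = (42|55)    [317 ≡ 42 mod 55]
  = (21|55)    [55 ≡ 7 mod 8 ⇒ (2|55) = +1]
  = (55|21)    [QR: 21 ≡ 1 mod 4, sign kept]
  = (13|21)    [55 ≡ 13 mod 21]
  = (21|13)    [QR: 13 ≡ 1 mod 4, sign kept]
  = (8|13)    [21 ≡ 8 mod 13]
  = -(1|13)    [13 ≡ 5 mod 8 ⇒ (2|13)^3 = -1]
  = -1    [(1|13) = 1]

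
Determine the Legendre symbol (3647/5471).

Both 3647 ≡ 3 and 5471 ≡ 3 (mod 4), so reciprocity gives (3647/5471) = -(5471/3647). Reduce: 5471 ≡ 1824 (mod 3647). Now have -(1824/3647).
Factor out 2: 1824 = 2^5·57. Since 3647 ≡ 7 (mod 8), (2/3647) = +1, and (2/3647)^5 = +1. Now have -(57/3647).
57 ≡ 1 (mod 4), so quadratic reciprocity gives (57/3647) = (3647/57). Reduce: 3647 ≡ 56 (mod 57). Now have -(56/57).
Factor out 2: 56 = 2^3·7. Since 57 ≡ 1 (mod 8), (2/57) = +1, and (2/57)^3 = +1. Now have -(7/57).
57 ≡ 1 (mod 4), so quadratic reciprocity gives (7/57) = (57/7). Reduce: 57 ≡ 1 (mod 7). Now have -(1/7).
(1/7) = 1. Collecting the sign factors: -1.

-1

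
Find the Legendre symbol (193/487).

1

193 ≡ 1 (mod 4), so quadratic reciprocity gives (193/487) = (487/193). Reduce: 487 ≡ 101 (mod 193). Now have (101/193).
101 ≡ 1 (mod 4), so quadratic reciprocity gives (101/193) = (193/101). Reduce: 193 ≡ 92 (mod 101). Now have (92/101).
Factor out 2: 92 = 2^2·23. Since 101 ≡ 5 (mod 8), (2/101) = -1, and (2/101)^2 = +1. Now have (23/101).
101 ≡ 1 (mod 4), so quadratic reciprocity gives (23/101) = (101/23). Reduce: 101 ≡ 9 (mod 23). Now have (9/23).
9 ≡ 1 (mod 4), so quadratic reciprocity gives (9/23) = (23/9). Reduce: 23 ≡ 5 (mod 9). Now have (5/9).
5 ≡ 1 (mod 4), so quadratic reciprocity gives (5/9) = (9/5). Reduce: 9 ≡ 4 (mod 5). Now have (4/5).
Factor out 2: 4 = 2^2. Since 5 ≡ 5 (mod 8), (2/5) = -1, and (2/5)^2 = +1. Now have (1/5).
(1/5) = 1. Collecting the sign factors: 1.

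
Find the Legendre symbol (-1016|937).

(-1016|937)
  = (858|937)    [-1016 ≡ 858 mod 937]
  = (429|937)    [937 ≡ 1 mod 8 ⇒ (2|937) = +1]
  = (937|429)    [QR: 429 ≡ 1 mod 4, sign kept]
  = (79|429)    [937 ≡ 79 mod 429]
  = (429|79)    [QR: 429 ≡ 1 mod 4, sign kept]
  = (34|79)    [429 ≡ 34 mod 79]
  = (17|79)    [79 ≡ 7 mod 8 ⇒ (2|79) = +1]
  = (79|17)    [QR: 17 ≡ 1 mod 4, sign kept]
  = (11|17)    [79 ≡ 11 mod 17]
  = (17|11)    [QR: 17 ≡ 1 mod 4, sign kept]
  = (6|11)    [17 ≡ 6 mod 11]
  = -(3|11)    [11 ≡ 3 mod 8 ⇒ (2|11) = -1]
  = (11|3)    [QR: both ≡ 3 mod 4, sign flips]
  = (2|3)    [11 ≡ 2 mod 3]
  = -(1|3)    [3 ≡ 3 mod 8 ⇒ (2|3) = -1]
  = -1    [(1|3) = 1]

-1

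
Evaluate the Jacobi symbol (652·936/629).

1

By multiplicativity, (652·936/629) = (652/629)·(936/629).
First factor (652/629):
Reduce the numerator: 652 ≡ 23 (mod 629), so (652/629) = (23/629).
629 ≡ 1 (mod 4), so quadratic reciprocity gives (23/629) = (629/23). Reduce: 629 ≡ 8 (mod 23). Now have (8/23).
Factor out 2: 8 = 2^3. Since 23 ≡ 7 (mod 8), (2/23) = +1, and (2/23)^3 = +1. Now have (1/23).
(1/23) = 1. Collecting the sign factors: 1.
Second factor (936/629):
Reduce the numerator: 936 ≡ 307 (mod 629), so (936/629) = (307/629).
629 ≡ 1 (mod 4), so quadratic reciprocity gives (307/629) = (629/307). Reduce: 629 ≡ 15 (mod 307). Now have (15/307).
Both 15 ≡ 3 and 307 ≡ 3 (mod 4), so reciprocity gives (15/307) = -(307/15). Reduce: 307 ≡ 7 (mod 15). Now have -(7/15).
Both 7 ≡ 3 and 15 ≡ 3 (mod 4), so reciprocity gives (7/15) = -(15/7). Reduce: 15 ≡ 1 (mod 7). Now have (1/7).
(1/7) = 1. Collecting the sign factors: 1.
Product: (1)·(1) = 1.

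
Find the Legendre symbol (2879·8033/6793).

By multiplicativity, (2879·8033/6793) = (2879/6793)·(8033/6793).
First factor (2879/6793):
(2879/6793)
  = (6793/2879)    [QR: 6793 ≡ 1 mod 4, sign kept]
  = (1035/2879)    [6793 ≡ 1035 mod 2879]
  = -(2879/1035)    [QR: both ≡ 3 mod 4, sign flips]
  = -(809/1035)    [2879 ≡ 809 mod 1035]
  = -(1035/809)    [QR: 809 ≡ 1 mod 4, sign kept]
  = -(226/809)    [1035 ≡ 226 mod 809]
  = -(113/809)    [809 ≡ 1 mod 8 ⇒ (2/809) = +1]
  = -(809/113)    [QR: 113 ≡ 1 mod 4, sign kept]
  = -(18/113)    [809 ≡ 18 mod 113]
  = -(9/113)    [113 ≡ 1 mod 8 ⇒ (2/113) = +1]
  = -(113/9)    [QR: 9 ≡ 1 mod 4, sign kept]
  = -(5/9)    [113 ≡ 5 mod 9]
  = -(9/5)    [QR: 5 ≡ 1 mod 4, sign kept]
  = -(4/5)    [9 ≡ 4 mod 5]
  = -(1/5)    [5 ≡ 5 mod 8 ⇒ (2/5)^2 = +1]
  = -1    [(1/5) = 1]
Second factor (8033/6793):
(8033/6793)
  = (1240/6793)    [8033 ≡ 1240 mod 6793]
  = (155/6793)    [6793 ≡ 1 mod 8 ⇒ (2/6793)^3 = +1]
  = (6793/155)    [QR: 6793 ≡ 1 mod 4, sign kept]
  = (128/155)    [6793 ≡ 128 mod 155]
  = -(1/155)    [155 ≡ 3 mod 8 ⇒ (2/155)^7 = -1]
  = -1    [(1/155) = 1]
Product: (-1)·(-1) = 1.

1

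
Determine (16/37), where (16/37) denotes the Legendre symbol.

(16/37)
  = (1/37)    [37 ≡ 5 mod 8 ⇒ (2/37)^4 = +1]
  = 1    [(1/37) = 1]

1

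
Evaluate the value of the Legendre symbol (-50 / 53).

-1

(-50 / 53)
  = (50 / 53)    [53 ≡ 1 mod 4 ⇒ (-1 / 53) = +1]
  = -(25 / 53)    [53 ≡ 5 mod 8 ⇒ (2 / 53) = -1]
  = -(53 / 25)    [QR: 25 ≡ 1 mod 4, sign kept]
  = -(3 / 25)    [53 ≡ 3 mod 25]
  = -(25 / 3)    [QR: 25 ≡ 1 mod 4, sign kept]
  = -(1 / 3)    [25 ≡ 1 mod 3]
  = -1    [(1 / 3) = 1]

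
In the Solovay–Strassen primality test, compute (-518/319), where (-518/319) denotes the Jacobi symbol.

-1

(-518/319)
  = (120/319)    [-518 ≡ 120 mod 319]
  = (15/319)    [319 ≡ 7 mod 8 ⇒ (2/319)^3 = +1]
  = -(319/15)    [QR: both ≡ 3 mod 4, sign flips]
  = -(4/15)    [319 ≡ 4 mod 15]
  = -(1/15)    [15 ≡ 7 mod 8 ⇒ (2/15)^2 = +1]
  = -1    [(1/15) = 1]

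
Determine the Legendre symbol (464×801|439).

-1

By multiplicativity, (464·801|439) = (464|439)·(801|439).
First factor (464|439):
(464|439)
  = (25|439)    [464 ≡ 25 mod 439]
  = (439|25)    [QR: 25 ≡ 1 mod 4, sign kept]
  = (14|25)    [439 ≡ 14 mod 25]
  = (7|25)    [25 ≡ 1 mod 8 ⇒ (2|25) = +1]
  = (25|7)    [QR: 25 ≡ 1 mod 4, sign kept]
  = (4|7)    [25 ≡ 4 mod 7]
  = (1|7)    [7 ≡ 7 mod 8 ⇒ (2|7)^2 = +1]
  = 1    [(1|7) = 1]
Second factor (801|439):
(801|439)
  = (362|439)    [801 ≡ 362 mod 439]
  = (181|439)    [439 ≡ 7 mod 8 ⇒ (2|439) = +1]
  = (439|181)    [QR: 181 ≡ 1 mod 4, sign kept]
  = (77|181)    [439 ≡ 77 mod 181]
  = (181|77)    [QR: 77 ≡ 1 mod 4, sign kept]
  = (27|77)    [181 ≡ 27 mod 77]
  = (77|27)    [QR: 77 ≡ 1 mod 4, sign kept]
  = (23|27)    [77 ≡ 23 mod 27]
  = -(27|23)    [QR: both ≡ 3 mod 4, sign flips]
  = -(4|23)    [27 ≡ 4 mod 23]
  = -(1|23)    [23 ≡ 7 mod 8 ⇒ (2|23)^2 = +1]
  = -1    [(1|23) = 1]
Product: (1)·(-1) = -1.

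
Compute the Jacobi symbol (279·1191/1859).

By multiplicativity, (279·1191/1859) = (279/1859)·(1191/1859).
First factor (279/1859):
Both 279 ≡ 3 and 1859 ≡ 3 (mod 4), so reciprocity gives (279/1859) = -(1859/279). Reduce: 1859 ≡ 185 (mod 279). Now have -(185/279).
185 ≡ 1 (mod 4), so quadratic reciprocity gives (185/279) = (279/185). Reduce: 279 ≡ 94 (mod 185). Now have -(94/185).
Factor out 2: 94 = 2·47. Since 185 ≡ 1 (mod 8), (2/185) = +1. Now have -(47/185).
185 ≡ 1 (mod 4), so quadratic reciprocity gives (47/185) = (185/47). Reduce: 185 ≡ 44 (mod 47). Now have -(44/47).
Factor out 2: 44 = 2^2·11. Since 47 ≡ 7 (mod 8), (2/47) = +1, and (2/47)^2 = +1. Now have -(11/47).
Both 11 ≡ 3 and 47 ≡ 3 (mod 4), so reciprocity gives (11/47) = -(47/11). Reduce: 47 ≡ 3 (mod 11). Now have (3/11).
Both 3 ≡ 3 and 11 ≡ 3 (mod 4), so reciprocity gives (3/11) = -(11/3). Reduce: 11 ≡ 2 (mod 3). Now have -(2/3).
Factor out 2: 2 = 2. Since 3 ≡ 3 (mod 8), (2/3) = -1. Now have (1/3).
(1/3) = 1. Collecting the sign factors: 1.
Second factor (1191/1859):
Both 1191 ≡ 3 and 1859 ≡ 3 (mod 4), so reciprocity gives (1191/1859) = -(1859/1191). Reduce: 1859 ≡ 668 (mod 1191). Now have -(668/1191).
Factor out 2: 668 = 2^2·167. Since 1191 ≡ 7 (mod 8), (2/1191) = +1, and (2/1191)^2 = +1. Now have -(167/1191).
Both 167 ≡ 3 and 1191 ≡ 3 (mod 4), so reciprocity gives (167/1191) = -(1191/167). Reduce: 1191 ≡ 22 (mod 167). Now have (22/167).
Factor out 2: 22 = 2·11. Since 167 ≡ 7 (mod 8), (2/167) = +1. Now have (11/167).
Both 11 ≡ 3 and 167 ≡ 3 (mod 4), so reciprocity gives (11/167) = -(167/11). Reduce: 167 ≡ 2 (mod 11). Now have -(2/11).
Factor out 2: 2 = 2. Since 11 ≡ 3 (mod 8), (2/11) = -1. Now have (1/11).
(1/11) = 1. Collecting the sign factors: 1.
Product: (1)·(1) = 1.

1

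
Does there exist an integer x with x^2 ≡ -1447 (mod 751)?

(-1447|751)
  = (55|751)    [-1447 ≡ 55 mod 751]
  = -(751|55)    [QR: both ≡ 3 mod 4, sign flips]
  = -(36|55)    [751 ≡ 36 mod 55]
  = -(9|55)    [55 ≡ 7 mod 8 ⇒ (2|55)^2 = +1]
  = -(55|9)    [QR: 9 ≡ 1 mod 4, sign kept]
  = -(1|9)    [55 ≡ 1 mod 9]
  = -1    [(1|9) = 1]
The Legendre symbol is -1, so x^2 ≡ -1447 (mod 751) has no solution.

no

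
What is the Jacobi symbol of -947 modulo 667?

1

(-947|667)
  = (387|667)    [-947 ≡ 387 mod 667]
  = -(667|387)    [QR: both ≡ 3 mod 4, sign flips]
  = -(280|387)    [667 ≡ 280 mod 387]
  = (35|387)    [387 ≡ 3 mod 8 ⇒ (2|387)^3 = -1]
  = -(387|35)    [QR: both ≡ 3 mod 4, sign flips]
  = -(2|35)    [387 ≡ 2 mod 35]
  = (1|35)    [35 ≡ 3 mod 8 ⇒ (2|35) = -1]
  = 1    [(1|35) = 1]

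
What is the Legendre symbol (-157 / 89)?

1

(-157 / 89)
  = (21 / 89)    [-157 ≡ 21 mod 89]
  = (89 / 21)    [QR: 21 ≡ 1 mod 4, sign kept]
  = (5 / 21)    [89 ≡ 5 mod 21]
  = (21 / 5)    [QR: 5 ≡ 1 mod 4, sign kept]
  = (1 / 5)    [21 ≡ 1 mod 5]
  = 1    [(1 / 5) = 1]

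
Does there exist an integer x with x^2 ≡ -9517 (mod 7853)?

(-9517|7853)
  = (6189|7853)    [-9517 ≡ 6189 mod 7853]
  = (7853|6189)    [QR: 6189 ≡ 1 mod 4, sign kept]
  = (1664|6189)    [7853 ≡ 1664 mod 6189]
  = -(13|6189)    [6189 ≡ 5 mod 8 ⇒ (2|6189)^7 = -1]
  = -(6189|13)    [QR: 13 ≡ 1 mod 4, sign kept]
  = -(1|13)    [6189 ≡ 1 mod 13]
  = -1    [(1|13) = 1]
(-9517|7853) = -1, and 7853 is prime, so -9517 is not a quadratic residue mod 7853.

no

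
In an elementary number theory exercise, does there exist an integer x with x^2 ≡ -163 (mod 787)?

yes

Reduce the numerator: -163 ≡ 624 (mod 787), so (-163|787) = (624|787).
Factor out 2: 624 = 2^4·39. Since 787 ≡ 3 (mod 8), (2|787) = -1, and (2|787)^4 = +1. Now have (39|787).
Both 39 ≡ 3 and 787 ≡ 3 (mod 4), so reciprocity gives (39|787) = -(787|39). Reduce: 787 ≡ 7 (mod 39). Now have -(7|39).
Both 7 ≡ 3 and 39 ≡ 3 (mod 4), so reciprocity gives (7|39) = -(39|7). Reduce: 39 ≡ 4 (mod 7). Now have (4|7).
Factor out 2: 4 = 2^2. Since 7 ≡ 7 (mod 8), (2|7) = +1, and (2|7)^2 = +1. Now have (1|7).
(1|7) = 1. Collecting the sign factors: 1.
(-163|787) = 1, and 787 is prime, so -163 is a quadratic residue mod 787.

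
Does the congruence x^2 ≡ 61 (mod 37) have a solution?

(61|37)
  = (24|37)    [61 ≡ 24 mod 37]
  = -(3|37)    [37 ≡ 5 mod 8 ⇒ (2|37)^3 = -1]
  = -(37|3)    [QR: 37 ≡ 1 mod 4, sign kept]
  = -(1|3)    [37 ≡ 1 mod 3]
  = -1    [(1|3) = 1]
(61|37) = -1, and 37 is prime, so 61 is not a quadratic residue mod 37.

no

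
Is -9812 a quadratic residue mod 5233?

yes

Reduce the numerator: -9812 ≡ 654 (mod 5233), so (-9812/5233) = (654/5233).
Factor out 2: 654 = 2·327. Since 5233 ≡ 1 (mod 8), (2/5233) = +1. Now have (327/5233).
5233 ≡ 1 (mod 4), so quadratic reciprocity gives (327/5233) = (5233/327). Reduce: 5233 ≡ 1 (mod 327). Now have (1/327).
(1/327) = 1. Collecting the sign factors: 1.
The Legendre symbol is 1, so x^2 ≡ -9812 (mod 5233) has solution.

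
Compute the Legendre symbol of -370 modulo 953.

-1

(-370/953)
  = (583/953)    [-370 ≡ 583 mod 953]
  = (953/583)    [QR: 953 ≡ 1 mod 4, sign kept]
  = (370/583)    [953 ≡ 370 mod 583]
  = (185/583)    [583 ≡ 7 mod 8 ⇒ (2/583) = +1]
  = (583/185)    [QR: 185 ≡ 1 mod 4, sign kept]
  = (28/185)    [583 ≡ 28 mod 185]
  = (7/185)    [185 ≡ 1 mod 8 ⇒ (2/185)^2 = +1]
  = (185/7)    [QR: 185 ≡ 1 mod 4, sign kept]
  = (3/7)    [185 ≡ 3 mod 7]
  = -(7/3)    [QR: both ≡ 3 mod 4, sign flips]
  = -(1/3)    [7 ≡ 1 mod 3]
  = -1    [(1/3) = 1]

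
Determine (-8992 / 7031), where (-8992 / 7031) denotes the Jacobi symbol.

1

Pull out -1: (-8992 / 7031) = (-1 / 7031)·(8992 / 7031). Since 7031 ≡ 3 (mod 4), (-1 / 7031) = -1. Now have -(8992 / 7031).
Reduce the numerator: 8992 ≡ 1961 (mod 7031), so (8992 / 7031) = (1961 / 7031).
1961 ≡ 1 (mod 4), so quadratic reciprocity gives (1961 / 7031) = (7031 / 1961). Reduce: 7031 ≡ 1148 (mod 1961). Now have -(1148 / 1961).
Factor out 2: 1148 = 2^2·287. Since 1961 ≡ 1 (mod 8), (2 / 1961) = +1, and (2 / 1961)^2 = +1. Now have -(287 / 1961).
1961 ≡ 1 (mod 4), so quadratic reciprocity gives (287 / 1961) = (1961 / 287). Reduce: 1961 ≡ 239 (mod 287). Now have -(239 / 287).
Both 239 ≡ 3 and 287 ≡ 3 (mod 4), so reciprocity gives (239 / 287) = -(287 / 239). Reduce: 287 ≡ 48 (mod 239). Now have (48 / 239).
Factor out 2: 48 = 2^4·3. Since 239 ≡ 7 (mod 8), (2 / 239) = +1, and (2 / 239)^4 = +1. Now have (3 / 239).
Both 3 ≡ 3 and 239 ≡ 3 (mod 4), so reciprocity gives (3 / 239) = -(239 / 3). Reduce: 239 ≡ 2 (mod 3). Now have -(2 / 3).
Factor out 2: 2 = 2. Since 3 ≡ 3 (mod 8), (2 / 3) = -1. Now have (1 / 3).
(1 / 3) = 1. Collecting the sign factors: 1.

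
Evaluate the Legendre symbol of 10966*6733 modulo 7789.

-1

By multiplicativity, (10966·6733/7789) = (10966/7789)·(6733/7789).
First factor (10966/7789):
Reduce the numerator: 10966 ≡ 3177 (mod 7789), so (10966/7789) = (3177/7789).
3177 ≡ 1 (mod 4), so quadratic reciprocity gives (3177/7789) = (7789/3177). Reduce: 7789 ≡ 1435 (mod 3177). Now have (1435/3177).
3177 ≡ 1 (mod 4), so quadratic reciprocity gives (1435/3177) = (3177/1435). Reduce: 3177 ≡ 307 (mod 1435). Now have (307/1435).
Both 307 ≡ 3 and 1435 ≡ 3 (mod 4), so reciprocity gives (307/1435) = -(1435/307). Reduce: 1435 ≡ 207 (mod 307). Now have -(207/307).
Both 207 ≡ 3 and 307 ≡ 3 (mod 4), so reciprocity gives (207/307) = -(307/207). Reduce: 307 ≡ 100 (mod 207). Now have (100/207).
Factor out 2: 100 = 2^2·25. Since 207 ≡ 7 (mod 8), (2/207) = +1, and (2/207)^2 = +1. Now have (25/207).
25 ≡ 1 (mod 4), so quadratic reciprocity gives (25/207) = (207/25). Reduce: 207 ≡ 7 (mod 25). Now have (7/25).
25 ≡ 1 (mod 4), so quadratic reciprocity gives (7/25) = (25/7). Reduce: 25 ≡ 4 (mod 7). Now have (4/7).
Factor out 2: 4 = 2^2. Since 7 ≡ 7 (mod 8), (2/7) = +1, and (2/7)^2 = +1. Now have (1/7).
(1/7) = 1. Collecting the sign factors: 1.
Second factor (6733/7789):
6733 ≡ 1 (mod 4), so quadratic reciprocity gives (6733/7789) = (7789/6733). Reduce: 7789 ≡ 1056 (mod 6733). Now have (1056/6733).
Factor out 2: 1056 = 2^5·33. Since 6733 ≡ 5 (mod 8), (2/6733) = -1, and (2/6733)^5 = -1. Now have -(33/6733).
33 ≡ 1 (mod 4), so quadratic reciprocity gives (33/6733) = (6733/33). Reduce: 6733 ≡ 1 (mod 33). Now have -(1/33).
(1/33) = 1. Collecting the sign factors: -1.
Product: (1)·(-1) = -1.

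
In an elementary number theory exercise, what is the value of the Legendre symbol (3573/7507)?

3573 ≡ 1 (mod 4), so quadratic reciprocity gives (3573/7507) = (7507/3573). Reduce: 7507 ≡ 361 (mod 3573). Now have (361/3573).
361 ≡ 1 (mod 4), so quadratic reciprocity gives (361/3573) = (3573/361). Reduce: 3573 ≡ 324 (mod 361). Now have (324/361).
Factor out 2: 324 = 2^2·81. Since 361 ≡ 1 (mod 8), (2/361) = +1, and (2/361)^2 = +1. Now have (81/361).
81 ≡ 1 (mod 4), so quadratic reciprocity gives (81/361) = (361/81). Reduce: 361 ≡ 37 (mod 81). Now have (37/81).
37 ≡ 1 (mod 4), so quadratic reciprocity gives (37/81) = (81/37). Reduce: 81 ≡ 7 (mod 37). Now have (7/37).
37 ≡ 1 (mod 4), so quadratic reciprocity gives (7/37) = (37/7). Reduce: 37 ≡ 2 (mod 7). Now have (2/7).
Factor out 2: 2 = 2. Since 7 ≡ 7 (mod 8), (2/7) = +1. Now have (1/7).
(1/7) = 1. Collecting the sign factors: 1.

1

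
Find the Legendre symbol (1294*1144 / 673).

-1

By multiplicativity, (1294·1144 / 673) = (1294 / 673)·(1144 / 673).
First factor (1294 / 673):
Reduce the numerator: 1294 ≡ 621 (mod 673), so (1294 / 673) = (621 / 673).
621 ≡ 1 (mod 4), so quadratic reciprocity gives (621 / 673) = (673 / 621). Reduce: 673 ≡ 52 (mod 621). Now have (52 / 621).
Factor out 2: 52 = 2^2·13. Since 621 ≡ 5 (mod 8), (2 / 621) = -1, and (2 / 621)^2 = +1. Now have (13 / 621).
13 ≡ 1 (mod 4), so quadratic reciprocity gives (13 / 621) = (621 / 13). Reduce: 621 ≡ 10 (mod 13). Now have (10 / 13).
Factor out 2: 10 = 2·5. Since 13 ≡ 5 (mod 8), (2 / 13) = -1. Now have -(5 / 13).
5 ≡ 1 (mod 4), so quadratic reciprocity gives (5 / 13) = (13 / 5). Reduce: 13 ≡ 3 (mod 5). Now have -(3 / 5).
5 ≡ 1 (mod 4), so quadratic reciprocity gives (3 / 5) = (5 / 3). Reduce: 5 ≡ 2 (mod 3). Now have -(2 / 3).
Factor out 2: 2 = 2. Since 3 ≡ 3 (mod 8), (2 / 3) = -1. Now have (1 / 3).
(1 / 3) = 1. Collecting the sign factors: 1.
Second factor (1144 / 673):
Reduce the numerator: 1144 ≡ 471 (mod 673), so (1144 / 673) = (471 / 673).
673 ≡ 1 (mod 4), so quadratic reciprocity gives (471 / 673) = (673 / 471). Reduce: 673 ≡ 202 (mod 471). Now have (202 / 471).
Factor out 2: 202 = 2·101. Since 471 ≡ 7 (mod 8), (2 / 471) = +1. Now have (101 / 471).
101 ≡ 1 (mod 4), so quadratic reciprocity gives (101 / 471) = (471 / 101). Reduce: 471 ≡ 67 (mod 101). Now have (67 / 101).
101 ≡ 1 (mod 4), so quadratic reciprocity gives (67 / 101) = (101 / 67). Reduce: 101 ≡ 34 (mod 67). Now have (34 / 67).
Factor out 2: 34 = 2·17. Since 67 ≡ 3 (mod 8), (2 / 67) = -1. Now have -(17 / 67).
17 ≡ 1 (mod 4), so quadratic reciprocity gives (17 / 67) = (67 / 17). Reduce: 67 ≡ 16 (mod 17). Now have -(16 / 17).
Factor out 2: 16 = 2^4. Since 17 ≡ 1 (mod 8), (2 / 17) = +1, and (2 / 17)^4 = +1. Now have -(1 / 17).
(1 / 17) = 1. Collecting the sign factors: -1.
Product: (1)·(-1) = -1.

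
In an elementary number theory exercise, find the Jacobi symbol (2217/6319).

1

(2217/6319)
  = (6319/2217)    [QR: 2217 ≡ 1 mod 4, sign kept]
  = (1885/2217)    [6319 ≡ 1885 mod 2217]
  = (2217/1885)    [QR: 1885 ≡ 1 mod 4, sign kept]
  = (332/1885)    [2217 ≡ 332 mod 1885]
  = (83/1885)    [1885 ≡ 5 mod 8 ⇒ (2/1885)^2 = +1]
  = (1885/83)    [QR: 1885 ≡ 1 mod 4, sign kept]
  = (59/83)    [1885 ≡ 59 mod 83]
  = -(83/59)    [QR: both ≡ 3 mod 4, sign flips]
  = -(24/59)    [83 ≡ 24 mod 59]
  = (3/59)    [59 ≡ 3 mod 8 ⇒ (2/59)^3 = -1]
  = -(59/3)    [QR: both ≡ 3 mod 4, sign flips]
  = -(2/3)    [59 ≡ 2 mod 3]
  = (1/3)    [3 ≡ 3 mod 8 ⇒ (2/3) = -1]
  = 1    [(1/3) = 1]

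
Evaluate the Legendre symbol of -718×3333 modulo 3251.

By multiplicativity, (-718·3333|3251) = (-718|3251)·(3333|3251).
First factor (-718|3251):
(-718|3251)
  = (2533|3251)    [-718 ≡ 2533 mod 3251]
  = (3251|2533)    [QR: 2533 ≡ 1 mod 4, sign kept]
  = (718|2533)    [3251 ≡ 718 mod 2533]
  = -(359|2533)    [2533 ≡ 5 mod 8 ⇒ (2|2533) = -1]
  = -(2533|359)    [QR: 2533 ≡ 1 mod 4, sign kept]
  = -(20|359)    [2533 ≡ 20 mod 359]
  = -(5|359)    [359 ≡ 7 mod 8 ⇒ (2|359)^2 = +1]
  = -(359|5)    [QR: 5 ≡ 1 mod 4, sign kept]
  = -(4|5)    [359 ≡ 4 mod 5]
  = -(1|5)    [5 ≡ 5 mod 8 ⇒ (2|5)^2 = +1]
  = -1    [(1|5) = 1]
Second factor (3333|3251):
(3333|3251)
  = (82|3251)    [3333 ≡ 82 mod 3251]
  = -(41|3251)    [3251 ≡ 3 mod 8 ⇒ (2|3251) = -1]
  = -(3251|41)    [QR: 41 ≡ 1 mod 4, sign kept]
  = -(12|41)    [3251 ≡ 12 mod 41]
  = -(3|41)    [41 ≡ 1 mod 8 ⇒ (2|41)^2 = +1]
  = -(41|3)    [QR: 41 ≡ 1 mod 4, sign kept]
  = -(2|3)    [41 ≡ 2 mod 3]
  = (1|3)    [3 ≡ 3 mod 8 ⇒ (2|3) = -1]
  = 1    [(1|3) = 1]
Product: (-1)·(1) = -1.

-1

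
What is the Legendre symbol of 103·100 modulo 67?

By multiplicativity, (103·100 / 67) = (103 / 67)·(100 / 67).
First factor (103 / 67):
Reduce the numerator: 103 ≡ 36 (mod 67), so (103 / 67) = (36 / 67).
Factor out 2: 36 = 2^2·9. Since 67 ≡ 3 (mod 8), (2 / 67) = -1, and (2 / 67)^2 = +1. Now have (9 / 67).
9 ≡ 1 (mod 4), so quadratic reciprocity gives (9 / 67) = (67 / 9). Reduce: 67 ≡ 4 (mod 9). Now have (4 / 9).
Factor out 2: 4 = 2^2. Since 9 ≡ 1 (mod 8), (2 / 9) = +1, and (2 / 9)^2 = +1. Now have (1 / 9).
(1 / 9) = 1. Collecting the sign factors: 1.
Second factor (100 / 67):
Reduce the numerator: 100 ≡ 33 (mod 67), so (100 / 67) = (33 / 67).
33 ≡ 1 (mod 4), so quadratic reciprocity gives (33 / 67) = (67 / 33). Reduce: 67 ≡ 1 (mod 33). Now have (1 / 33).
(1 / 33) = 1. Collecting the sign factors: 1.
Product: (1)·(1) = 1.

1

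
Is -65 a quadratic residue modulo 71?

Pull out -1: (-65|71) = (-1|71)·(65|71). Since 71 ≡ 3 (mod 4), (-1|71) = -1. Now have -(65|71).
65 ≡ 1 (mod 4), so quadratic reciprocity gives (65|71) = (71|65). Reduce: 71 ≡ 6 (mod 65). Now have -(6|65).
Factor out 2: 6 = 2·3. Since 65 ≡ 1 (mod 8), (2|65) = +1. Now have -(3|65).
65 ≡ 1 (mod 4), so quadratic reciprocity gives (3|65) = (65|3). Reduce: 65 ≡ 2 (mod 3). Now have -(2|3).
Factor out 2: 2 = 2. Since 3 ≡ 3 (mod 8), (2|3) = -1. Now have (1|3).
(1|3) = 1. Collecting the sign factors: 1.
(-65|71) = 1, and 71 is prime, so -65 is a quadratic residue mod 71.

yes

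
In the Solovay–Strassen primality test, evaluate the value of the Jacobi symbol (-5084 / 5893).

Reduce the numerator: -5084 ≡ 809 (mod 5893), so (-5084 / 5893) = (809 / 5893).
809 ≡ 1 (mod 4), so quadratic reciprocity gives (809 / 5893) = (5893 / 809). Reduce: 5893 ≡ 230 (mod 809). Now have (230 / 809).
Factor out 2: 230 = 2·115. Since 809 ≡ 1 (mod 8), (2 / 809) = +1. Now have (115 / 809).
809 ≡ 1 (mod 4), so quadratic reciprocity gives (115 / 809) = (809 / 115). Reduce: 809 ≡ 4 (mod 115). Now have (4 / 115).
Factor out 2: 4 = 2^2. Since 115 ≡ 3 (mod 8), (2 / 115) = -1, and (2 / 115)^2 = +1. Now have (1 / 115).
(1 / 115) = 1. Collecting the sign factors: 1.

1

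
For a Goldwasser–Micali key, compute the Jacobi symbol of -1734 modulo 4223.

-1

Reduce the numerator: -1734 ≡ 2489 (mod 4223), so (-1734/4223) = (2489/4223).
2489 ≡ 1 (mod 4), so quadratic reciprocity gives (2489/4223) = (4223/2489). Reduce: 4223 ≡ 1734 (mod 2489). Now have (1734/2489).
Factor out 2: 1734 = 2·867. Since 2489 ≡ 1 (mod 8), (2/2489) = +1. Now have (867/2489).
2489 ≡ 1 (mod 4), so quadratic reciprocity gives (867/2489) = (2489/867). Reduce: 2489 ≡ 755 (mod 867). Now have (755/867).
Both 755 ≡ 3 and 867 ≡ 3 (mod 4), so reciprocity gives (755/867) = -(867/755). Reduce: 867 ≡ 112 (mod 755). Now have -(112/755).
Factor out 2: 112 = 2^4·7. Since 755 ≡ 3 (mod 8), (2/755) = -1, and (2/755)^4 = +1. Now have -(7/755).
Both 7 ≡ 3 and 755 ≡ 3 (mod 4), so reciprocity gives (7/755) = -(755/7). Reduce: 755 ≡ 6 (mod 7). Now have (6/7).
Factor out 2: 6 = 2·3. Since 7 ≡ 7 (mod 8), (2/7) = +1. Now have (3/7).
Both 3 ≡ 3 and 7 ≡ 3 (mod 4), so reciprocity gives (3/7) = -(7/3). Reduce: 7 ≡ 1 (mod 3). Now have -(1/3).
(1/3) = 1. Collecting the sign factors: -1.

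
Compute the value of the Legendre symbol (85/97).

1

85 ≡ 1 (mod 4), so quadratic reciprocity gives (85/97) = (97/85). Reduce: 97 ≡ 12 (mod 85). Now have (12/85).
Factor out 2: 12 = 2^2·3. Since 85 ≡ 5 (mod 8), (2/85) = -1, and (2/85)^2 = +1. Now have (3/85).
85 ≡ 1 (mod 4), so quadratic reciprocity gives (3/85) = (85/3). Reduce: 85 ≡ 1 (mod 3). Now have (1/3).
(1/3) = 1. Collecting the sign factors: 1.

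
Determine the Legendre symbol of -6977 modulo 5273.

Reduce the numerator: -6977 ≡ 3569 (mod 5273), so (-6977/5273) = (3569/5273).
3569 ≡ 1 (mod 4), so quadratic reciprocity gives (3569/5273) = (5273/3569). Reduce: 5273 ≡ 1704 (mod 3569). Now have (1704/3569).
Factor out 2: 1704 = 2^3·213. Since 3569 ≡ 1 (mod 8), (2/3569) = +1, and (2/3569)^3 = +1. Now have (213/3569).
213 ≡ 1 (mod 4), so quadratic reciprocity gives (213/3569) = (3569/213). Reduce: 3569 ≡ 161 (mod 213). Now have (161/213).
161 ≡ 1 (mod 4), so quadratic reciprocity gives (161/213) = (213/161). Reduce: 213 ≡ 52 (mod 161). Now have (52/161).
Factor out 2: 52 = 2^2·13. Since 161 ≡ 1 (mod 8), (2/161) = +1, and (2/161)^2 = +1. Now have (13/161).
13 ≡ 1 (mod 4), so quadratic reciprocity gives (13/161) = (161/13). Reduce: 161 ≡ 5 (mod 13). Now have (5/13).
5 ≡ 1 (mod 4), so quadratic reciprocity gives (5/13) = (13/5). Reduce: 13 ≡ 3 (mod 5). Now have (3/5).
5 ≡ 1 (mod 4), so quadratic reciprocity gives (3/5) = (5/3). Reduce: 5 ≡ 2 (mod 3). Now have (2/3).
Factor out 2: 2 = 2. Since 3 ≡ 3 (mod 8), (2/3) = -1. Now have -(1/3).
(1/3) = 1. Collecting the sign factors: -1.

-1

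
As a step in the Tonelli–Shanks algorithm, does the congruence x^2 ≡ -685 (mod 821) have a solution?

(-685/821)
  = (136/821)    [-685 ≡ 136 mod 821]
  = -(17/821)    [821 ≡ 5 mod 8 ⇒ (2/821)^3 = -1]
  = -(821/17)    [QR: 17 ≡ 1 mod 4, sign kept]
  = -(5/17)    [821 ≡ 5 mod 17]
  = -(17/5)    [QR: 5 ≡ 1 mod 4, sign kept]
  = -(2/5)    [17 ≡ 2 mod 5]
  = (1/5)    [5 ≡ 5 mod 8 ⇒ (2/5) = -1]
  = 1    [(1/5) = 1]
The Legendre symbol is 1, so x^2 ≡ -685 (mod 821) has solution.

yes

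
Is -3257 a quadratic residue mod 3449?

Pull out -1: (-3257/3449) = (-1/3449)·(3257/3449). Since 3449 ≡ 1 (mod 4), (-1/3449) = +1. Now have (3257/3449).
3257 ≡ 1 (mod 4), so quadratic reciprocity gives (3257/3449) = (3449/3257). Reduce: 3449 ≡ 192 (mod 3257). Now have (192/3257).
Factor out 2: 192 = 2^6·3. Since 3257 ≡ 1 (mod 8), (2/3257) = +1, and (2/3257)^6 = +1. Now have (3/3257).
3257 ≡ 1 (mod 4), so quadratic reciprocity gives (3/3257) = (3257/3). Reduce: 3257 ≡ 2 (mod 3). Now have (2/3).
Factor out 2: 2 = 2. Since 3 ≡ 3 (mod 8), (2/3) = -1. Now have -(1/3).
(1/3) = 1. Collecting the sign factors: -1.
(-3257/3449) = -1, and 3449 is prime, so -3257 is not a quadratic residue mod 3449.

no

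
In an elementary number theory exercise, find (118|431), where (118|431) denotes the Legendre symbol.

(118|431)
  = (59|431)    [431 ≡ 7 mod 8 ⇒ (2|431) = +1]
  = -(431|59)    [QR: both ≡ 3 mod 4, sign flips]
  = -(18|59)    [431 ≡ 18 mod 59]
  = (9|59)    [59 ≡ 3 mod 8 ⇒ (2|59) = -1]
  = (59|9)    [QR: 9 ≡ 1 mod 4, sign kept]
  = (5|9)    [59 ≡ 5 mod 9]
  = (9|5)    [QR: 5 ≡ 1 mod 4, sign kept]
  = (4|5)    [9 ≡ 4 mod 5]
  = (1|5)    [5 ≡ 5 mod 8 ⇒ (2|5)^2 = +1]
  = 1    [(1|5) = 1]

1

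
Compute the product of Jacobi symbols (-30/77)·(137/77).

By multiplicativity, (-30·137/77) = (-30/77)·(137/77).
First factor (-30/77):
Reduce the numerator: -30 ≡ 47 (mod 77), so (-30/77) = (47/77).
77 ≡ 1 (mod 4), so quadratic reciprocity gives (47/77) = (77/47). Reduce: 77 ≡ 30 (mod 47). Now have (30/47).
Factor out 2: 30 = 2·15. Since 47 ≡ 7 (mod 8), (2/47) = +1. Now have (15/47).
Both 15 ≡ 3 and 47 ≡ 3 (mod 4), so reciprocity gives (15/47) = -(47/15). Reduce: 47 ≡ 2 (mod 15). Now have -(2/15).
Factor out 2: 2 = 2. Since 15 ≡ 7 (mod 8), (2/15) = +1. Now have -(1/15).
(1/15) = 1. Collecting the sign factors: -1.
Second factor (137/77):
Reduce the numerator: 137 ≡ 60 (mod 77), so (137/77) = (60/77).
Factor out 2: 60 = 2^2·15. Since 77 ≡ 5 (mod 8), (2/77) = -1, and (2/77)^2 = +1. Now have (15/77).
77 ≡ 1 (mod 4), so quadratic reciprocity gives (15/77) = (77/15). Reduce: 77 ≡ 2 (mod 15). Now have (2/15).
Factor out 2: 2 = 2. Since 15 ≡ 7 (mod 8), (2/15) = +1. Now have (1/15).
(1/15) = 1. Collecting the sign factors: 1.
Product: (-1)·(1) = -1.

-1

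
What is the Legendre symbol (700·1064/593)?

By multiplicativity, (700·1064/593) = (700/593)·(1064/593).
First factor (700/593):
Reduce the numerator: 700 ≡ 107 (mod 593), so (700/593) = (107/593).
593 ≡ 1 (mod 4), so quadratic reciprocity gives (107/593) = (593/107). Reduce: 593 ≡ 58 (mod 107). Now have (58/107).
Factor out 2: 58 = 2·29. Since 107 ≡ 3 (mod 8), (2/107) = -1. Now have -(29/107).
29 ≡ 1 (mod 4), so quadratic reciprocity gives (29/107) = (107/29). Reduce: 107 ≡ 20 (mod 29). Now have -(20/29).
Factor out 2: 20 = 2^2·5. Since 29 ≡ 5 (mod 8), (2/29) = -1, and (2/29)^2 = +1. Now have -(5/29).
5 ≡ 1 (mod 4), so quadratic reciprocity gives (5/29) = (29/5). Reduce: 29 ≡ 4 (mod 5). Now have -(4/5).
Factor out 2: 4 = 2^2. Since 5 ≡ 5 (mod 8), (2/5) = -1, and (2/5)^2 = +1. Now have -(1/5).
(1/5) = 1. Collecting the sign factors: -1.
Second factor (1064/593):
Reduce the numerator: 1064 ≡ 471 (mod 593), so (1064/593) = (471/593).
593 ≡ 1 (mod 4), so quadratic reciprocity gives (471/593) = (593/471). Reduce: 593 ≡ 122 (mod 471). Now have (122/471).
Factor out 2: 122 = 2·61. Since 471 ≡ 7 (mod 8), (2/471) = +1. Now have (61/471).
61 ≡ 1 (mod 4), so quadratic reciprocity gives (61/471) = (471/61). Reduce: 471 ≡ 44 (mod 61). Now have (44/61).
Factor out 2: 44 = 2^2·11. Since 61 ≡ 5 (mod 8), (2/61) = -1, and (2/61)^2 = +1. Now have (11/61).
61 ≡ 1 (mod 4), so quadratic reciprocity gives (11/61) = (61/11). Reduce: 61 ≡ 6 (mod 11). Now have (6/11).
Factor out 2: 6 = 2·3. Since 11 ≡ 3 (mod 8), (2/11) = -1. Now have -(3/11).
Both 3 ≡ 3 and 11 ≡ 3 (mod 4), so reciprocity gives (3/11) = -(11/3). Reduce: 11 ≡ 2 (mod 3). Now have (2/3).
Factor out 2: 2 = 2. Since 3 ≡ 3 (mod 8), (2/3) = -1. Now have -(1/3).
(1/3) = 1. Collecting the sign factors: -1.
Product: (-1)·(-1) = 1.

1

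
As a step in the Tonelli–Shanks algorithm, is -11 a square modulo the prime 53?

(-11|53)
  = (42|53)    [-11 ≡ 42 mod 53]
  = -(21|53)    [53 ≡ 5 mod 8 ⇒ (2|53) = -1]
  = -(53|21)    [QR: 21 ≡ 1 mod 4, sign kept]
  = -(11|21)    [53 ≡ 11 mod 21]
  = -(21|11)    [QR: 21 ≡ 1 mod 4, sign kept]
  = -(10|11)    [21 ≡ 10 mod 11]
  = (5|11)    [11 ≡ 3 mod 8 ⇒ (2|11) = -1]
  = (11|5)    [QR: 5 ≡ 1 mod 4, sign kept]
  = (1|5)    [11 ≡ 1 mod 5]
  = 1    [(1|5) = 1]
(-11|53) = 1, and 53 is prime, so -11 is a quadratic residue mod 53.

yes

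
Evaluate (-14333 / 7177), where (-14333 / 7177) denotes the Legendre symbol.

1

(-14333 / 7177)
  = (21 / 7177)    [-14333 ≡ 21 mod 7177]
  = (7177 / 21)    [QR: 21 ≡ 1 mod 4, sign kept]
  = (16 / 21)    [7177 ≡ 16 mod 21]
  = (1 / 21)    [21 ≡ 5 mod 8 ⇒ (2 / 21)^4 = +1]
  = 1    [(1 / 21) = 1]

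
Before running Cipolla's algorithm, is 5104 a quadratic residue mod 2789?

Reduce the numerator: 5104 ≡ 2315 (mod 2789), so (5104/2789) = (2315/2789).
2789 ≡ 1 (mod 4), so quadratic reciprocity gives (2315/2789) = (2789/2315). Reduce: 2789 ≡ 474 (mod 2315). Now have (474/2315).
Factor out 2: 474 = 2·237. Since 2315 ≡ 3 (mod 8), (2/2315) = -1. Now have -(237/2315).
237 ≡ 1 (mod 4), so quadratic reciprocity gives (237/2315) = (2315/237). Reduce: 2315 ≡ 182 (mod 237). Now have -(182/237).
Factor out 2: 182 = 2·91. Since 237 ≡ 5 (mod 8), (2/237) = -1. Now have (91/237).
237 ≡ 1 (mod 4), so quadratic reciprocity gives (91/237) = (237/91). Reduce: 237 ≡ 55 (mod 91). Now have (55/91).
Both 55 ≡ 3 and 91 ≡ 3 (mod 4), so reciprocity gives (55/91) = -(91/55). Reduce: 91 ≡ 36 (mod 55). Now have -(36/55).
Factor out 2: 36 = 2^2·9. Since 55 ≡ 7 (mod 8), (2/55) = +1, and (2/55)^2 = +1. Now have -(9/55).
9 ≡ 1 (mod 4), so quadratic reciprocity gives (9/55) = (55/9). Reduce: 55 ≡ 1 (mod 9). Now have -(1/9).
(1/9) = 1. Collecting the sign factors: -1.
(5104/2789) = -1, and 2789 is prime, so 5104 is not a quadratic residue mod 2789.

no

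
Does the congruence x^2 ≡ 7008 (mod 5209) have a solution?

no

Reduce the numerator: 7008 ≡ 1799 (mod 5209), so (7008/5209) = (1799/5209).
5209 ≡ 1 (mod 4), so quadratic reciprocity gives (1799/5209) = (5209/1799). Reduce: 5209 ≡ 1611 (mod 1799). Now have (1611/1799).
Both 1611 ≡ 3 and 1799 ≡ 3 (mod 4), so reciprocity gives (1611/1799) = -(1799/1611). Reduce: 1799 ≡ 188 (mod 1611). Now have -(188/1611).
Factor out 2: 188 = 2^2·47. Since 1611 ≡ 3 (mod 8), (2/1611) = -1, and (2/1611)^2 = +1. Now have -(47/1611).
Both 47 ≡ 3 and 1611 ≡ 3 (mod 4), so reciprocity gives (47/1611) = -(1611/47). Reduce: 1611 ≡ 13 (mod 47). Now have (13/47).
13 ≡ 1 (mod 4), so quadratic reciprocity gives (13/47) = (47/13). Reduce: 47 ≡ 8 (mod 13). Now have (8/13).
Factor out 2: 8 = 2^3. Since 13 ≡ 5 (mod 8), (2/13) = -1, and (2/13)^3 = -1. Now have -(1/13).
(1/13) = 1. Collecting the sign factors: -1.
(7008/5209) = -1, and 5209 is prime, so 7008 is not a quadratic residue mod 5209.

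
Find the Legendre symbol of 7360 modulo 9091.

-1

Factor out 2: 7360 = 2^6·115. Since 9091 ≡ 3 (mod 8), (2 / 9091) = -1, and (2 / 9091)^6 = +1. Now have (115 / 9091).
Both 115 ≡ 3 and 9091 ≡ 3 (mod 4), so reciprocity gives (115 / 9091) = -(9091 / 115). Reduce: 9091 ≡ 6 (mod 115). Now have -(6 / 115).
Factor out 2: 6 = 2·3. Since 115 ≡ 3 (mod 8), (2 / 115) = -1. Now have (3 / 115).
Both 3 ≡ 3 and 115 ≡ 3 (mod 4), so reciprocity gives (3 / 115) = -(115 / 3). Reduce: 115 ≡ 1 (mod 3). Now have -(1 / 3).
(1 / 3) = 1. Collecting the sign factors: -1.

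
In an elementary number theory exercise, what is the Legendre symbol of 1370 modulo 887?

Reduce the numerator: 1370 ≡ 483 (mod 887), so (1370/887) = (483/887).
Both 483 ≡ 3 and 887 ≡ 3 (mod 4), so reciprocity gives (483/887) = -(887/483). Reduce: 887 ≡ 404 (mod 483). Now have -(404/483).
Factor out 2: 404 = 2^2·101. Since 483 ≡ 3 (mod 8), (2/483) = -1, and (2/483)^2 = +1. Now have -(101/483).
101 ≡ 1 (mod 4), so quadratic reciprocity gives (101/483) = (483/101). Reduce: 483 ≡ 79 (mod 101). Now have -(79/101).
101 ≡ 1 (mod 4), so quadratic reciprocity gives (79/101) = (101/79). Reduce: 101 ≡ 22 (mod 79). Now have -(22/79).
Factor out 2: 22 = 2·11. Since 79 ≡ 7 (mod 8), (2/79) = +1. Now have -(11/79).
Both 11 ≡ 3 and 79 ≡ 3 (mod 4), so reciprocity gives (11/79) = -(79/11). Reduce: 79 ≡ 2 (mod 11). Now have (2/11).
Factor out 2: 2 = 2. Since 11 ≡ 3 (mod 8), (2/11) = -1. Now have -(1/11).
(1/11) = 1. Collecting the sign factors: -1.

-1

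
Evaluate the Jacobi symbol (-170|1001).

1

(-170|1001)
  = (831|1001)    [-170 ≡ 831 mod 1001]
  = (1001|831)    [QR: 1001 ≡ 1 mod 4, sign kept]
  = (170|831)    [1001 ≡ 170 mod 831]
  = (85|831)    [831 ≡ 7 mod 8 ⇒ (2|831) = +1]
  = (831|85)    [QR: 85 ≡ 1 mod 4, sign kept]
  = (66|85)    [831 ≡ 66 mod 85]
  = -(33|85)    [85 ≡ 5 mod 8 ⇒ (2|85) = -1]
  = -(85|33)    [QR: 33 ≡ 1 mod 4, sign kept]
  = -(19|33)    [85 ≡ 19 mod 33]
  = -(33|19)    [QR: 33 ≡ 1 mod 4, sign kept]
  = -(14|19)    [33 ≡ 14 mod 19]
  = (7|19)    [19 ≡ 3 mod 8 ⇒ (2|19) = -1]
  = -(19|7)    [QR: both ≡ 3 mod 4, sign flips]
  = -(5|7)    [19 ≡ 5 mod 7]
  = -(7|5)    [QR: 5 ≡ 1 mod 4, sign kept]
  = -(2|5)    [7 ≡ 2 mod 5]
  = (1|5)    [5 ≡ 5 mod 8 ⇒ (2|5) = -1]
  = 1    [(1|5) = 1]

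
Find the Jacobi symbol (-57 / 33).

0

Reduce the numerator: -57 ≡ 9 (mod 33), so (-57 / 33) = (9 / 33).
9 ≡ 1 (mod 4), so quadratic reciprocity gives (9 / 33) = (33 / 9). Reduce: 33 ≡ 6 (mod 9). Now have (6 / 9).
Factor out 2: 6 = 2·3. Since 9 ≡ 1 (mod 8), (2 / 9) = +1. Now have (3 / 9).
9 ≡ 1 (mod 4), so quadratic reciprocity gives (3 / 9) = (9 / 3). Reduce: 9 ≡ 0 (mod 3). Now have (0 / 3).
The numerator is now 0 with denominator 3 > 1: the symbol is 0.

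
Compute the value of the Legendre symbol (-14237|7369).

1

(-14237|7369)
  = (501|7369)    [-14237 ≡ 501 mod 7369]
  = (7369|501)    [QR: 501 ≡ 1 mod 4, sign kept]
  = (355|501)    [7369 ≡ 355 mod 501]
  = (501|355)    [QR: 501 ≡ 1 mod 4, sign kept]
  = (146|355)    [501 ≡ 146 mod 355]
  = -(73|355)    [355 ≡ 3 mod 8 ⇒ (2|355) = -1]
  = -(355|73)    [QR: 73 ≡ 1 mod 4, sign kept]
  = -(63|73)    [355 ≡ 63 mod 73]
  = -(73|63)    [QR: 73 ≡ 1 mod 4, sign kept]
  = -(10|63)    [73 ≡ 10 mod 63]
  = -(5|63)    [63 ≡ 7 mod 8 ⇒ (2|63) = +1]
  = -(63|5)    [QR: 5 ≡ 1 mod 4, sign kept]
  = -(3|5)    [63 ≡ 3 mod 5]
  = -(5|3)    [QR: 5 ≡ 1 mod 4, sign kept]
  = -(2|3)    [5 ≡ 2 mod 3]
  = (1|3)    [3 ≡ 3 mod 8 ⇒ (2|3) = -1]
  = 1    [(1|3) = 1]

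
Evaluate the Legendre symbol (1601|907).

1

(1601|907)
  = (694|907)    [1601 ≡ 694 mod 907]
  = -(347|907)    [907 ≡ 3 mod 8 ⇒ (2|907) = -1]
  = (907|347)    [QR: both ≡ 3 mod 4, sign flips]
  = (213|347)    [907 ≡ 213 mod 347]
  = (347|213)    [QR: 213 ≡ 1 mod 4, sign kept]
  = (134|213)    [347 ≡ 134 mod 213]
  = -(67|213)    [213 ≡ 5 mod 8 ⇒ (2|213) = -1]
  = -(213|67)    [QR: 213 ≡ 1 mod 4, sign kept]
  = -(12|67)    [213 ≡ 12 mod 67]
  = -(3|67)    [67 ≡ 3 mod 8 ⇒ (2|67)^2 = +1]
  = (67|3)    [QR: both ≡ 3 mod 4, sign flips]
  = (1|3)    [67 ≡ 1 mod 3]
  = 1    [(1|3) = 1]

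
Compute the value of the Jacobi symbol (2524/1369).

Reduce the numerator: 2524 ≡ 1155 (mod 1369), so (2524/1369) = (1155/1369).
1369 ≡ 1 (mod 4), so quadratic reciprocity gives (1155/1369) = (1369/1155). Reduce: 1369 ≡ 214 (mod 1155). Now have (214/1155).
Factor out 2: 214 = 2·107. Since 1155 ≡ 3 (mod 8), (2/1155) = -1. Now have -(107/1155).
Both 107 ≡ 3 and 1155 ≡ 3 (mod 4), so reciprocity gives (107/1155) = -(1155/107). Reduce: 1155 ≡ 85 (mod 107). Now have (85/107).
85 ≡ 1 (mod 4), so quadratic reciprocity gives (85/107) = (107/85). Reduce: 107 ≡ 22 (mod 85). Now have (22/85).
Factor out 2: 22 = 2·11. Since 85 ≡ 5 (mod 8), (2/85) = -1. Now have -(11/85).
85 ≡ 1 (mod 4), so quadratic reciprocity gives (11/85) = (85/11). Reduce: 85 ≡ 8 (mod 11). Now have -(8/11).
Factor out 2: 8 = 2^3. Since 11 ≡ 3 (mod 8), (2/11) = -1, and (2/11)^3 = -1. Now have (1/11).
(1/11) = 1. Collecting the sign factors: 1.

1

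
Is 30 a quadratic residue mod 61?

Factor out 2: 30 = 2·15. Since 61 ≡ 5 (mod 8), (2|61) = -1. Now have -(15|61).
61 ≡ 1 (mod 4), so quadratic reciprocity gives (15|61) = (61|15). Reduce: 61 ≡ 1 (mod 15). Now have -(1|15).
(1|15) = 1. Collecting the sign factors: -1.
(30|61) = -1, and 61 is prime, so 30 is not a quadratic residue mod 61.

no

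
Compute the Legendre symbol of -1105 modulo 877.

(-1105/877)
  = (649/877)    [-1105 ≡ 649 mod 877]
  = (877/649)    [QR: 649 ≡ 1 mod 4, sign kept]
  = (228/649)    [877 ≡ 228 mod 649]
  = (57/649)    [649 ≡ 1 mod 8 ⇒ (2/649)^2 = +1]
  = (649/57)    [QR: 57 ≡ 1 mod 4, sign kept]
  = (22/57)    [649 ≡ 22 mod 57]
  = (11/57)    [57 ≡ 1 mod 8 ⇒ (2/57) = +1]
  = (57/11)    [QR: 57 ≡ 1 mod 4, sign kept]
  = (2/11)    [57 ≡ 2 mod 11]
  = -(1/11)    [11 ≡ 3 mod 8 ⇒ (2/11) = -1]
  = -1    [(1/11) = 1]

-1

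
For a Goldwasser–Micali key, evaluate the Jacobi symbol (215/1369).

(215/1369)
  = (1369/215)    [QR: 1369 ≡ 1 mod 4, sign kept]
  = (79/215)    [1369 ≡ 79 mod 215]
  = -(215/79)    [QR: both ≡ 3 mod 4, sign flips]
  = -(57/79)    [215 ≡ 57 mod 79]
  = -(79/57)    [QR: 57 ≡ 1 mod 4, sign kept]
  = -(22/57)    [79 ≡ 22 mod 57]
  = -(11/57)    [57 ≡ 1 mod 8 ⇒ (2/57) = +1]
  = -(57/11)    [QR: 57 ≡ 1 mod 4, sign kept]
  = -(2/11)    [57 ≡ 2 mod 11]
  = (1/11)    [11 ≡ 3 mod 8 ⇒ (2/11) = -1]
  = 1    [(1/11) = 1]

1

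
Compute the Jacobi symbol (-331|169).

(-331|169)
  = (7|169)    [-331 ≡ 7 mod 169]
  = (169|7)    [QR: 169 ≡ 1 mod 4, sign kept]
  = (1|7)    [169 ≡ 1 mod 7]
  = 1    [(1|7) = 1]

1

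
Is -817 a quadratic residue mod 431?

Pull out -1: (-817|431) = (-1|431)·(817|431). Since 431 ≡ 3 (mod 4), (-1|431) = -1. Now have -(817|431).
Reduce the numerator: 817 ≡ 386 (mod 431), so (817|431) = (386|431).
Factor out 2: 386 = 2·193. Since 431 ≡ 7 (mod 8), (2|431) = +1. Now have -(193|431).
193 ≡ 1 (mod 4), so quadratic reciprocity gives (193|431) = (431|193). Reduce: 431 ≡ 45 (mod 193). Now have -(45|193).
45 ≡ 1 (mod 4), so quadratic reciprocity gives (45|193) = (193|45). Reduce: 193 ≡ 13 (mod 45). Now have -(13|45).
13 ≡ 1 (mod 4), so quadratic reciprocity gives (13|45) = (45|13). Reduce: 45 ≡ 6 (mod 13). Now have -(6|13).
Factor out 2: 6 = 2·3. Since 13 ≡ 5 (mod 8), (2|13) = -1. Now have (3|13).
13 ≡ 1 (mod 4), so quadratic reciprocity gives (3|13) = (13|3). Reduce: 13 ≡ 1 (mod 3). Now have (1|3).
(1|3) = 1. Collecting the sign factors: 1.
The Legendre symbol is 1, so x^2 ≡ -817 (mod 431) has solution.

yes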